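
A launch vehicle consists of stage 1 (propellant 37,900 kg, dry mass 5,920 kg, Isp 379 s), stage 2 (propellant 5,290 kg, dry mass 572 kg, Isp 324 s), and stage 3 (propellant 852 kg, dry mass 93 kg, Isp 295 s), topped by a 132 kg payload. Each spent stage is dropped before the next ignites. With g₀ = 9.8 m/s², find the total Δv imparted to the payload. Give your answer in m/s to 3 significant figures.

Δv ≈ 14200 m/s

Ignition mass of stage 1 = 37,900+5,920 + 5,290+572 + 852+93 + 132 = 50,759 kg.
Stage 1: m₀ = 50,759 kg, m_f = 50,759 − 37,900 = 12,859 kg; Δv = 379×9.8×ln(3.947) = 3714.2×1.3730 ≈ 5100 m/s.
Stage 2: m₀ = 6,939 kg, m_f = 6,939 − 5,290 = 1,649 kg; Δv = 324×9.8×ln(4.208) = 3175.2×1.4370 ≈ 4563 m/s.
Stage 3: m₀ = 1,077 kg, m_f = 1,077 − 852 = 225 kg; Δv = 295×9.8×ln(4.787) = 2891.0×1.5658 ≈ 4527 m/s.
Total Δv = 5100 + 4563 + 4527 = 14190 m/s.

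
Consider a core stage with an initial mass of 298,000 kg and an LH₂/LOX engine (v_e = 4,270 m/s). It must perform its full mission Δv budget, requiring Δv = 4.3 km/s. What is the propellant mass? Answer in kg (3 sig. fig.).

By the Tsiolkovsky rocket equation, m₀/m_f = exp(Δv / v_e) = exp(4300 / 4270.0) = exp(1.0070) = 2.7374.
m_f = 298,000 / 2.7374 = 108,862 kg, so propellant = m₀ − m_f = 298,000 − 108,862 = 189,138 kg.

propellant mass ≈ 189000 kg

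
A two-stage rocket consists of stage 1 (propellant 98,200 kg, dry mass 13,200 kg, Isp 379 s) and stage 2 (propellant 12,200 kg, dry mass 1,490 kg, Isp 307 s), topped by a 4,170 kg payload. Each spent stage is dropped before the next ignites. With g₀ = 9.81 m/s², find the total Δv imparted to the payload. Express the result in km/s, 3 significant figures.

Ignition mass of stage 1 = 98,200+13,200 + 12,200+1,490 + 4,170 = 129,260 kg.
Stage 1: m₀ = 129,260 kg, m_f = 129,260 − 98,200 = 31,060 kg; Δv = 379×9.81×ln(4.162) = 3718.0×1.4259 ≈ 5302 m/s.
Stage 2: m₀ = 17,860 kg, m_f = 17,860 − 12,200 = 5,660 kg; Δv = 307×9.81×ln(3.155) = 3011.7×1.1491 ≈ 3461 m/s.
Total Δv = 5302 + 3461 = 8763 m/s.

Δv ≈ 8.76 km/s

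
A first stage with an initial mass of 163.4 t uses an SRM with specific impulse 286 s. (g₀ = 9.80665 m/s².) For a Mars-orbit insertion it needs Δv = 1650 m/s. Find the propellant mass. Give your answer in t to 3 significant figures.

v_e = Isp · g₀ = 286 × 9.80665 = 2804.7 m/s.
m₀/m_f = exp(Δv / v_e) = exp(1650 / 2804.7) = exp(0.5883) = 1.8009.
m_f = 163.4 / 1.8009 = 90.7324 t, so propellant = m₀ − m_f = 163.4 − 90.7324 = 72.6676 t.

propellant mass ≈ 72.7 t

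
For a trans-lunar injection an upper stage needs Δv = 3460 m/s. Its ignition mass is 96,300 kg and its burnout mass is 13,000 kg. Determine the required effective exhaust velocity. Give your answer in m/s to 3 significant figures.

v_e ≈ 1730 m/s

ln(m₀/m_f) = ln(96300/13000) = ln(7.408) = 2.0025.
v_e = Δv / ln(m₀/m_f) = 3460 / 2.0025 = 1727.8 m/s.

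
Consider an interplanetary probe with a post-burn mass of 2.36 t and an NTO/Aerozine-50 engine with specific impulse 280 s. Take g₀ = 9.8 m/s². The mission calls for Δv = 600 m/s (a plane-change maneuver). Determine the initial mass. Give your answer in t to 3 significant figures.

initial mass ≈ 2.94 t

v_e = Isp · g₀ = 280 × 9.8 = 2744.0 m/s.
By the Tsiolkovsky rocket equation, m₀/m_f = exp(Δv / v_e) = exp(600 / 2744.0) = exp(0.2187) = 1.2444.
m₀ = m_f × 1.2444 = 2.36 × 1.2444 = 2.93678 t.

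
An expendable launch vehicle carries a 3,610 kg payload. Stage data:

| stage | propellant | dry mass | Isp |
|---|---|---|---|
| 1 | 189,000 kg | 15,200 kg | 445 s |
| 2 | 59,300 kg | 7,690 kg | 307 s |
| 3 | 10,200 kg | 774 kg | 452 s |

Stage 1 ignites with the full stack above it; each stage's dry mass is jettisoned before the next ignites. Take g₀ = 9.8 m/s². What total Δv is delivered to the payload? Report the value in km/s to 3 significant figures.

Δv ≈ 14.0 km/s

Ignition mass of stage 1 = 189,000+15,200 + 59,300+7,690 + 10,200+774 + 3,610 = 285,774 kg.
Stage 1: m₀ = 285,774 kg, m_f = 285,774 − 189,000 = 96,774 kg; Δv = 445×9.8×ln(2.953) = 4361.0×1.0828 ≈ 4722 m/s.
Stage 2: m₀ = 81,574 kg, m_f = 81,574 − 59,300 = 22,274 kg; Δv = 307×9.8×ln(3.662) = 3008.6×1.2981 ≈ 3905 m/s.
Stage 3: m₀ = 14,584 kg, m_f = 14,584 − 10,200 = 4,384 kg; Δv = 452×9.8×ln(3.327) = 4429.6×1.2020 ≈ 5324 m/s.
Total Δv = 4722 + 3905 + 5324 = 13951 m/s.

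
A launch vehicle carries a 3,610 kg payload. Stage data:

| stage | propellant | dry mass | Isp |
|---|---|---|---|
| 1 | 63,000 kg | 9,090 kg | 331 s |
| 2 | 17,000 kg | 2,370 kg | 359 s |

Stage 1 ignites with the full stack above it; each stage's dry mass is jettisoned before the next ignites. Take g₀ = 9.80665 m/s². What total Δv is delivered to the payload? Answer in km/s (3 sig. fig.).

Δv ≈ 8.27 km/s

Ignition mass of stage 1 = 63,000+9,090 + 17,000+2,370 + 3,610 = 95,070 kg.
Stage 1: m₀ = 95,070 kg, m_f = 95,070 − 63,000 = 32,070 kg; Δv = 331×9.80665×ln(2.964) = 3246.0×1.0867 ≈ 3527 m/s.
Stage 2: m₀ = 22,980 kg, m_f = 22,980 − 17,000 = 5,980 kg; Δv = 359×9.80665×ln(3.843) = 3520.6×1.3462 ≈ 4739 m/s.
Total Δv = 3527 + 4739 = 8266 m/s.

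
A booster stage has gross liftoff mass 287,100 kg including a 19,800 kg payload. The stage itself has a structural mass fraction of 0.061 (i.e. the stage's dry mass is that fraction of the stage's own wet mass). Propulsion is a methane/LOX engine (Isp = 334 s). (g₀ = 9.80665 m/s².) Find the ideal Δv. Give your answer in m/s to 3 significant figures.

Stage wet mass = m₀ − payload = 287,100 − 19,800 = 267,300 kg.
Stage dry mass = ε × stage wet mass = 0.061 × 267,300 = 16,305.3 kg.
Burnout mass m_f = stage dry + payload = 16,305.3 + 19,800 = 36,105.3 kg.
v_e = Isp · g₀ = 334 × 9.80665 = 3275.4 m/s.
Δv = v_e · ln(287,100/36,105.3) = 3275.4 × ln(7.952) = 3275.4 × 2.0734 ≈ 6791 m/s.

Δv ≈ 6790 m/s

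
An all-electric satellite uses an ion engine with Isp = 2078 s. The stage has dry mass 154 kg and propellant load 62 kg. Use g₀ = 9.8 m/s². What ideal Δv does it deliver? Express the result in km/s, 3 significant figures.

Δv ≈ 6.89 km/s

v_e = Isp · g₀ = 2078 × 9.8 = 20364.4 m/s.
m₀ = m_dry + m_prop = 154 + 62 = 216 kg.
From the ideal rocket equation, Δv = v_e · ln(m₀/m_f) = 20364.4 × ln(1.403) = 20364.4 × 0.3383 ≈ 6889.8 m/s.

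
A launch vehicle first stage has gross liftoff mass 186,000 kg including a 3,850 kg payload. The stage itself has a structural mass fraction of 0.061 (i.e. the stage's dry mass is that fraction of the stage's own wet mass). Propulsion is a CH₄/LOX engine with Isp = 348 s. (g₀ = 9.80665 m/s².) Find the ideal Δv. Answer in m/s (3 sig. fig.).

Δv ≈ 8600 m/s

Stage wet mass = m₀ − payload = 186,000 − 3,850 = 182,150 kg.
Stage dry mass = ε × stage wet mass = 0.061 × 182,150 = 11,111.2 kg.
Burnout mass m_f = stage dry + payload = 11,111.2 + 3,850 = 14,961.2 kg.
v_e = Isp · g₀ = 348 × 9.80665 = 3412.7 m/s.
Δv = v_e · ln(186,000/14,961.2) = 3412.7 × ln(12.43) = 3412.7 × 2.5203 ≈ 8601 m/s.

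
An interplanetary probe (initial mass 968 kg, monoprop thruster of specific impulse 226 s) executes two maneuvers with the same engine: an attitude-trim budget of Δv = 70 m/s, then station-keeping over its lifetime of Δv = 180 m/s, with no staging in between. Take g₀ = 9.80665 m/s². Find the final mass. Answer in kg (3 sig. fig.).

final mass ≈ 865 kg

v_e = Isp · g₀ = 226 × 9.80665 = 2216.3 m/s.
After the first burn: m = 968 × exp(−70/2216.3) = 968 × 0.96891 = 937.905 kg.
After the second burn: m = 937.905 × exp(−180/2216.3) = 937.905 × 0.92199 = 864.739 kg.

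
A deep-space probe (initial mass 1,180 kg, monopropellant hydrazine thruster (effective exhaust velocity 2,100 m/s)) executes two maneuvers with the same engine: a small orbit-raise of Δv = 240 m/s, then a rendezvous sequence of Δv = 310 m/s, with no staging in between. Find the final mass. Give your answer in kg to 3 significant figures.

After the first burn: m = 1180 × exp(−240/2100.0) = 1180 × 0.89200 = 1,052.56 kg.
After the second burn: m = 1,052.56 × exp(−310/2100.0) = 1,052.56 × 0.86276 = 908.107 kg.

final mass ≈ 908 kg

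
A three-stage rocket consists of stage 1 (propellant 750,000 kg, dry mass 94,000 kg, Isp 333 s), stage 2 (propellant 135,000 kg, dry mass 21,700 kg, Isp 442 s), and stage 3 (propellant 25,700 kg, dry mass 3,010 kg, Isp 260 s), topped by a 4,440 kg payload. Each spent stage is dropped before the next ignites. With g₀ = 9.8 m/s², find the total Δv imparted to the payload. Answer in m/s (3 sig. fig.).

Ignition mass of stage 1 = 750,000+94,000 + 135,000+21,700 + 25,700+3,010 + 4,440 = 1,033,850 kg.
Stage 1: m₀ = 1,033,850 kg, m_f = 1,033,850 − 750,000 = 283,850 kg; Δv = 333×9.8×ln(3.642) = 3263.4×1.2926 ≈ 4218 m/s.
Stage 2: m₀ = 189,850 kg, m_f = 189,850 − 135,000 = 54,850 kg; Δv = 442×9.8×ln(3.461) = 4331.6×1.2416 ≈ 5378 m/s.
Stage 3: m₀ = 33,150 kg, m_f = 33,150 − 25,700 = 7,450 kg; Δv = 260×9.8×ln(4.45) = 2548.0×1.4928 ≈ 3804 m/s.
Total Δv = 4218 + 5378 + 3804 = 13400 m/s.

Δv ≈ 13400 m/s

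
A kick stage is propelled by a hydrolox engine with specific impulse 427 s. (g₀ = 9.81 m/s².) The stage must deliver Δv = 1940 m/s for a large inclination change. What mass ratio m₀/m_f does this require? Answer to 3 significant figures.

mass ratio ≈ 1.59

v_e = Isp · g₀ = 427 × 9.81 = 4188.9 m/s.
Using Δv = v_e ln(m₀/m_f): m₀/m_f = exp(Δv / v_e) = exp(1940 / 4188.9) = exp(0.4631) = 1.5890.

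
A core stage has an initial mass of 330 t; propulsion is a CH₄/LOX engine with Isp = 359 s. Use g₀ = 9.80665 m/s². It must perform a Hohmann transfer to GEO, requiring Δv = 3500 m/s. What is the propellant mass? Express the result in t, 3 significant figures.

propellant mass ≈ 208 t

v_e = Isp · g₀ = 359 × 9.80665 = 3520.6 m/s.
By the Tsiolkovsky rocket equation, m₀/m_f = exp(Δv / v_e) = exp(3500 / 3520.6) = exp(0.9942) = 2.7024.
m_f = 330 / 2.7024 = 122.114 t, so propellant = m₀ − m_f = 330 − 122.114 = 207.886 t.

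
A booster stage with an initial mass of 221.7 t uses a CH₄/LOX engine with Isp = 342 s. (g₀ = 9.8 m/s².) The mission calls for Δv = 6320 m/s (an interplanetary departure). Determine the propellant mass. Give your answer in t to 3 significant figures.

v_e = Isp · g₀ = 342 × 9.8 = 3351.6 m/s.
m₀/m_f = exp(Δv / v_e) = exp(6320 / 3351.6) = exp(1.8857) = 6.5907.
m_f = 221.7 / 6.5907 = 33.6383 t, so propellant = m₀ − m_f = 221.7 − 33.6383 = 188.0617 t.

propellant mass ≈ 188 t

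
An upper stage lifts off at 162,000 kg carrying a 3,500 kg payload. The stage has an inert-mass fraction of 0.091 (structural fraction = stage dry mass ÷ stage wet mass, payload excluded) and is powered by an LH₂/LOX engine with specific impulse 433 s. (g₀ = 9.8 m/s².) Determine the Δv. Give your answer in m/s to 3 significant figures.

Δv ≈ 9340 m/s

Stage wet mass = m₀ − payload = 162,000 − 3,500 = 158,500 kg.
Stage dry mass = ε × stage wet mass = 0.091 × 158,500 = 14,423.5 kg.
Burnout mass m_f = stage dry + payload = 14,423.5 + 3,500 = 17,923.5 kg.
v_e = Isp · g₀ = 433 × 9.8 = 4243.4 m/s.
Δv = v_e · ln(162,000/17,923.5) = 4243.4 × ln(9.038) = 4243.4 × 2.2015 ≈ 9342 m/s.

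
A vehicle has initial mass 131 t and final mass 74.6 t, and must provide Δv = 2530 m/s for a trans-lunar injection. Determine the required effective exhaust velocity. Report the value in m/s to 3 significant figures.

v_e ≈ 4490 m/s

ln(m₀/m_f) = ln(131000/74600) = ln(1.756) = 0.5631.
From the ideal rocket equation, v_e = Δv / ln(m₀/m_f) = 2530 / 0.5631 = 4493.3 m/s.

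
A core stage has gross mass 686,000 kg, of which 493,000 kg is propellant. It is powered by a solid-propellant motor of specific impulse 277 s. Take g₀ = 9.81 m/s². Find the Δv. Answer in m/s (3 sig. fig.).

Δv ≈ 3450 m/s

v_e = Isp · g₀ = 277 × 9.81 = 2717.4 m/s.
m_f = m₀ − m_prop = 686,000 − 493,000 = 193,000 kg.
Rocket equation: Δv = v_e · ln(m₀/m_f) = 2717.4 × ln(3.554) = 2717.4 × 1.2682 ≈ 3446.1 m/s.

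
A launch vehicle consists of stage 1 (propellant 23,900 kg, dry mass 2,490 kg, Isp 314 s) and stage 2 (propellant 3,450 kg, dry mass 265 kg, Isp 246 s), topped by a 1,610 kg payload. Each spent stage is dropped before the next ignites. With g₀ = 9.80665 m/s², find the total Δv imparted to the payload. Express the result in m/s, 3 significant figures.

Ignition mass of stage 1 = 23,900+2,490 + 3,450+265 + 1,610 = 31,715 kg.
Stage 1: m₀ = 31,715 kg, m_f = 31,715 − 23,900 = 7,815 kg; Δv = 314×9.80665×ln(4.058) = 3079.3×1.4007 ≈ 4313 m/s.
Stage 2: m₀ = 5,325 kg, m_f = 5,325 − 3,450 = 1,875 kg; Δv = 246×9.80665×ln(2.84) = 2412.4×1.0438 ≈ 2518 m/s.
Total Δv = 4313 + 2518 = 6831 m/s.

Δv ≈ 6830 m/s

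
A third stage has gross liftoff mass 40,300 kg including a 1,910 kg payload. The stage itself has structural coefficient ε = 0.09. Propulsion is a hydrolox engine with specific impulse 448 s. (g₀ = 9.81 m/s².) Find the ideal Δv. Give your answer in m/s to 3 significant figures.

Δv ≈ 8860 m/s

Stage wet mass = m₀ − payload = 40,300 − 1,910 = 38,390 kg.
Stage dry mass = ε × stage wet mass = 0.09 × 38,390 = 3,455.1 kg.
Burnout mass m_f = stage dry + payload = 3,455.1 + 1,910 = 5,365.1 kg.
v_e = Isp · g₀ = 448 × 9.81 = 4394.9 m/s.
From the ideal rocket equation, Δv = v_e · ln(40,300/5,365.1) = 4394.9 × ln(7.512) = 4394.9 × 2.0164 ≈ 8862 m/s.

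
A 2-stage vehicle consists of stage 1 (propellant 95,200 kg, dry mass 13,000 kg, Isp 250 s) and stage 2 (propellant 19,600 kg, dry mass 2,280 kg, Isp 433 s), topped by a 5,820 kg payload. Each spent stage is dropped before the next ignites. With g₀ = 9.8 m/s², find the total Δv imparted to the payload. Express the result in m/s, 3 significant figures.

Ignition mass of stage 1 = 95,200+13,000 + 19,600+2,280 + 5,820 = 135,900 kg.
Stage 1: m₀ = 135,900 kg, m_f = 135,900 − 95,200 = 40,700 kg; Δv = 250×9.8×ln(3.339) = 2450.0×1.2057 ≈ 2954 m/s.
Stage 2: m₀ = 27,700 kg, m_f = 27,700 − 19,600 = 8,100 kg; Δv = 433×9.8×ln(3.42) = 4243.4×1.2296 ≈ 5218 m/s.
Total Δv = 2954 + 5218 = 8172 m/s.

Δv ≈ 8170 m/s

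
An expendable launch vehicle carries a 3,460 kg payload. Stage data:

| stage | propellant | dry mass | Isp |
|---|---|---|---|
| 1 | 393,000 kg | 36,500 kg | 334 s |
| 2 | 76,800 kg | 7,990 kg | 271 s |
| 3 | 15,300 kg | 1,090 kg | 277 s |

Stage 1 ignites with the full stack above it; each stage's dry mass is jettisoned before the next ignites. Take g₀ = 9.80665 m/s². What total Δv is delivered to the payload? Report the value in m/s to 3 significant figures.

Δv ≈ 11900 m/s

Ignition mass of stage 1 = 393,000+36,500 + 76,800+7,990 + 15,300+1,090 + 3,460 = 534,140 kg.
Stage 1: m₀ = 534,140 kg, m_f = 534,140 − 393,000 = 141,140 kg; Δv = 334×9.80665×ln(3.784) = 3275.4×1.3309 ≈ 4359 m/s.
Stage 2: m₀ = 104,640 kg, m_f = 104,640 − 76,800 = 27,840 kg; Δv = 271×9.80665×ln(3.759) = 2657.6×1.3241 ≈ 3519 m/s.
Stage 3: m₀ = 19,850 kg, m_f = 19,850 − 15,300 = 4,550 kg; Δv = 277×9.80665×ln(4.363) = 2716.4×1.4731 ≈ 4002 m/s.
Total Δv = 4359 + 3519 + 4002 = 11880 m/s.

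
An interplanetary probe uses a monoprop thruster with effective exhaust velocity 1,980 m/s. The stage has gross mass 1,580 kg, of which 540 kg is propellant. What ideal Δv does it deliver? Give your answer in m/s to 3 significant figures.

Δv ≈ 828 m/s

m_f = m₀ − m_prop = 1,580 − 540 = 1,040 kg.
Using Δv = v_e ln(m₀/m_f): Δv = v_e · ln(m₀/m_f) = 1980.0 × ln(1.519) = 1980.0 × 0.4182 ≈ 828.0 m/s.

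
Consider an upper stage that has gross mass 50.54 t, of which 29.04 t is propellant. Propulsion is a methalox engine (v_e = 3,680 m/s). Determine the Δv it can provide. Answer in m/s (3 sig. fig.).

Δv ≈ 3150 m/s

m_f = m₀ − m_prop = 50.54 − 29.04 = 21.5 t.
By the Tsiolkovsky rocket equation, Δv = v_e · ln(m₀/m_f) = 3680.0 × ln(2.351) = 3680.0 × 0.8547 ≈ 3145.3 m/s.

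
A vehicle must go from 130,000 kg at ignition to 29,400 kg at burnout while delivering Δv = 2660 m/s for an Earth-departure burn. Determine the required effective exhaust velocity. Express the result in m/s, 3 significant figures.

v_e ≈ 1790 m/s

ln(m₀/m_f) = ln(130000/29400) = ln(4.422) = 1.4865.
v_e = Δv / ln(m₀/m_f) = 2660 / 1.4865 = 1789.4 m/s.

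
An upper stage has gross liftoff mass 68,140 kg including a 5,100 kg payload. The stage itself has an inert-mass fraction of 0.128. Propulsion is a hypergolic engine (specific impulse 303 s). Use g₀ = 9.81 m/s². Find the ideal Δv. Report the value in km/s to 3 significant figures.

Stage wet mass = m₀ − payload = 68,140 − 5,100 = 63,040 kg.
Stage dry mass = ε × stage wet mass = 0.128 × 63,040 = 8,069.12 kg.
Burnout mass m_f = stage dry + payload = 8,069.12 + 5,100 = 13,169.12 kg.
v_e = Isp · g₀ = 303 × 9.81 = 2972.4 m/s.
Δv = v_e · ln(68,140/13,169.12) = 2972.4 × ln(5.174) = 2972.4 × 1.6437 ≈ 4886 m/s.

Δv ≈ 4.89 km/s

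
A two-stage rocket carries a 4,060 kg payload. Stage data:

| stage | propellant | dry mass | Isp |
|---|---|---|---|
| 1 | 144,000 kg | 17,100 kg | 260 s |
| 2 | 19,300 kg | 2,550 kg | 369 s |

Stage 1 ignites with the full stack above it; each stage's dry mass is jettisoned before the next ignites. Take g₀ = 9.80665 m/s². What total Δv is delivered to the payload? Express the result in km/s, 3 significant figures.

Ignition mass of stage 1 = 144,000+17,100 + 19,300+2,550 + 4,060 = 187,010 kg.
Stage 1: m₀ = 187,010 kg, m_f = 187,010 − 144,000 = 43,010 kg; Δv = 260×9.80665×ln(4.348) = 2549.7×1.4697 ≈ 3747 m/s.
Stage 2: m₀ = 25,910 kg, m_f = 25,910 − 19,300 = 6,610 kg; Δv = 369×9.80665×ln(3.92) = 3618.7×1.3660 ≈ 4943 m/s.
Total Δv = 3747 + 4943 = 8690 m/s.

Δv ≈ 8.69 km/s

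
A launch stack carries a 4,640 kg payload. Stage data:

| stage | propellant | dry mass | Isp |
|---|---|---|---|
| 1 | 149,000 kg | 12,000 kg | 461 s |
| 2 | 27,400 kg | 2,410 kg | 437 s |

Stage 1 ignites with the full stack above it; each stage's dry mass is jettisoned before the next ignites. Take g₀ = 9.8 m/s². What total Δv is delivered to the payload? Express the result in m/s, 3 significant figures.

Ignition mass of stage 1 = 149,000+12,000 + 27,400+2,410 + 4,640 = 195,450 kg.
Stage 1: m₀ = 195,450 kg, m_f = 195,450 − 149,000 = 46,450 kg; Δv = 461×9.8×ln(4.208) = 4517.8×1.4369 ≈ 6492 m/s.
Stage 2: m₀ = 34,450 kg, m_f = 34,450 − 27,400 = 7,050 kg; Δv = 437×9.8×ln(4.887) = 4282.6×1.5865 ≈ 6794 m/s.
Total Δv = 6492 + 6794 = 13286 m/s.

Δv ≈ 13300 m/s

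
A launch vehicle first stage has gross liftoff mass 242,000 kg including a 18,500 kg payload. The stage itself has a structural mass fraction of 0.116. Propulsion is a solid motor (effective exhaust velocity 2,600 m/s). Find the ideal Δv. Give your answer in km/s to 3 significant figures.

Stage wet mass = m₀ − payload = 242,000 − 18,500 = 223,500 kg.
Stage dry mass = ε × stage wet mass = 0.116 × 223,500 = 25,926 kg.
Burnout mass m_f = stage dry + payload = 25,926 + 18,500 = 44,426 kg.
Rocket equation: Δv = v_e · ln(242,000/44,426) = 2600.0 × ln(5.447) = 2600.0 × 1.6951 ≈ 4407 m/s.

Δv ≈ 4.41 km/s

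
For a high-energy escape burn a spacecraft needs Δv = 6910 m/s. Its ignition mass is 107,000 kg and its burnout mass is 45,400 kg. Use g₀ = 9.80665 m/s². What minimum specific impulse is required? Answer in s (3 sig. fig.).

ln(m₀/m_f) = ln(107000/45400) = ln(2.357) = 0.8573.
v_e = Δv / ln(m₀/m_f) = 6910 / 0.8573 = 8060.0 m/s.
Isp = v_e / g₀ = 8060.0 / 9.80665 = 821.9 s.

Isp ≈ 822 s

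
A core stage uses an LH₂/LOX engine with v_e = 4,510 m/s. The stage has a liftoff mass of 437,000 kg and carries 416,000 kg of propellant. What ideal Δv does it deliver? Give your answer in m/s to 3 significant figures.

Δv ≈ 13700 m/s

m_f = m₀ − m_prop = 437,000 − 416,000 = 21,000 kg.
Δv = v_e · ln(m₀/m_f) = 4510.0 × ln(20.81) = 4510.0 × 3.0354 ≈ 13689.7 m/s.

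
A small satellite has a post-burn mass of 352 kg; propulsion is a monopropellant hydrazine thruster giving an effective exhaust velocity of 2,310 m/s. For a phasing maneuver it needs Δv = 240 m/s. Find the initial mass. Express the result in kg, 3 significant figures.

From the ideal rocket equation, m₀/m_f = exp(Δv / v_e) = exp(240 / 2310.0) = exp(0.1039) = 1.1095.
m₀ = m_f × 1.1095 = 352 × 1.1095 = 390.544 kg.

initial mass ≈ 391 kg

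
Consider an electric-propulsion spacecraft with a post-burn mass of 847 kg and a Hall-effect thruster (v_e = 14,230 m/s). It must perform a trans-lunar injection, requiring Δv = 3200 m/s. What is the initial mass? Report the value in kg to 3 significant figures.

initial mass ≈ 1060 kg

From the ideal rocket equation, m₀/m_f = exp(Δv / v_e) = exp(3200 / 14230.0) = exp(0.2249) = 1.2522.
m₀ = m_f × 1.2522 = 847 × 1.2522 = 1,060.61 kg.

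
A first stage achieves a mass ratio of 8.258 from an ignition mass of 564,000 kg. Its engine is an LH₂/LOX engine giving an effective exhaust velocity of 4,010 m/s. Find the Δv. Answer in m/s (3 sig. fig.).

By the Tsiolkovsky rocket equation, Δv = v_e · ln(8.258) = 4010.0 × 2.1112 ≈ 8465.8 m/s.

Δv ≈ 8470 m/s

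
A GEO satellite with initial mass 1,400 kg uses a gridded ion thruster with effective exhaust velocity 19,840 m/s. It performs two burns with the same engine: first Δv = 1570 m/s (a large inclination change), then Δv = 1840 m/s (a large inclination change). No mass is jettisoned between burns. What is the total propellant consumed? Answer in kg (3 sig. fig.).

total propellant consumed ≈ 221 kg

After the first burn: m = 1400 × exp(−1570/19840.0) = 1400 × 0.92392 = 1,293.49 kg.
After the second burn: m = 1,293.49 × exp(−1840/19840.0) = 1,293.49 × 0.91143 = 1,178.93 kg.
Total propellant = m₀ − m_final = 1400 − 1,178.93 = 221.07 kg.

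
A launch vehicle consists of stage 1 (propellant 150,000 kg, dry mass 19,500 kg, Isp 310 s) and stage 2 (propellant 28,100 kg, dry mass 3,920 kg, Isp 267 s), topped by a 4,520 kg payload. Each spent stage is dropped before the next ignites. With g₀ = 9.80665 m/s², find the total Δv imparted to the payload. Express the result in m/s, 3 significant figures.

Ignition mass of stage 1 = 150,000+19,500 + 28,100+3,920 + 4,520 = 206,040 kg.
Stage 1: m₀ = 206,040 kg, m_f = 206,040 − 150,000 = 56,040 kg; Δv = 310×9.80665×ln(3.677) = 3040.1×1.3020 ≈ 3958 m/s.
Stage 2: m₀ = 36,540 kg, m_f = 36,540 − 28,100 = 8,440 kg; Δv = 267×9.80665×ln(4.329) = 2618.4×1.4654 ≈ 3837 m/s.
Total Δv = 3958 + 3837 = 7795 m/s.

Δv ≈ 7800 m/s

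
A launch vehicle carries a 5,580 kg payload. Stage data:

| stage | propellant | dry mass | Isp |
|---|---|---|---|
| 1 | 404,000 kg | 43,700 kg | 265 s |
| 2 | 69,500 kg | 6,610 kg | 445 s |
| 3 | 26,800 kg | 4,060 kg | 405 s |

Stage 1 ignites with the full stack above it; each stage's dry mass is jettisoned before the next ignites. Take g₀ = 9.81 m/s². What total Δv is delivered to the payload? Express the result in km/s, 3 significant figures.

Ignition mass of stage 1 = 404,000+43,700 + 69,500+6,610 + 26,800+4,060 + 5,580 = 560,250 kg.
Stage 1: m₀ = 560,250 kg, m_f = 560,250 − 404,000 = 156,250 kg; Δv = 265×9.81×ln(3.586) = 2599.7×1.2769 ≈ 3320 m/s.
Stage 2: m₀ = 112,550 kg, m_f = 112,550 − 69,500 = 43,050 kg; Δv = 445×9.81×ln(2.614) = 4365.4×0.9610 ≈ 4195 m/s.
Stage 3: m₀ = 36,440 kg, m_f = 36,440 − 26,800 = 9,640 kg; Δv = 405×9.81×ln(3.78) = 3973.1×1.3297 ≈ 5283 m/s.
Total Δv = 3320 + 4195 + 5283 = 12798 m/s.

Δv ≈ 12.8 km/s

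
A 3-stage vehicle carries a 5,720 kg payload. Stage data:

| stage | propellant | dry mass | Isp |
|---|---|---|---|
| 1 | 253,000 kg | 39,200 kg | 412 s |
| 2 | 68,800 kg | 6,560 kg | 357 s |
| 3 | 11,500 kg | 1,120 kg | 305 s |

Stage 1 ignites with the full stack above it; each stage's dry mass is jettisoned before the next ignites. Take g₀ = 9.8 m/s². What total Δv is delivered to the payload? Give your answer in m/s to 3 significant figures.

Δv ≈ 11900 m/s

Ignition mass of stage 1 = 253,000+39,200 + 68,800+6,560 + 11,500+1,120 + 5,720 = 385,900 kg.
Stage 1: m₀ = 385,900 kg, m_f = 385,900 − 253,000 = 132,900 kg; Δv = 412×9.8×ln(2.904) = 4037.6×1.0660 ≈ 4304 m/s.
Stage 2: m₀ = 93,700 kg, m_f = 93,700 − 68,800 = 24,900 kg; Δv = 357×9.8×ln(3.763) = 3498.6×1.3252 ≈ 4636 m/s.
Stage 3: m₀ = 18,340 kg, m_f = 18,340 − 11,500 = 6,840 kg; Δv = 305×9.8×ln(2.681) = 2989.0×0.9863 ≈ 2948 m/s.
Total Δv = 4304 + 4636 + 2948 = 11888 m/s.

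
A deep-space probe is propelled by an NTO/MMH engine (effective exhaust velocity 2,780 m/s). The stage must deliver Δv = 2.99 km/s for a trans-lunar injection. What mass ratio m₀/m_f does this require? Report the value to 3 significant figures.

From the ideal rocket equation, m₀/m_f = exp(Δv / v_e) = exp(2990 / 2780.0) = exp(1.0755) = 2.9316.

mass ratio ≈ 2.93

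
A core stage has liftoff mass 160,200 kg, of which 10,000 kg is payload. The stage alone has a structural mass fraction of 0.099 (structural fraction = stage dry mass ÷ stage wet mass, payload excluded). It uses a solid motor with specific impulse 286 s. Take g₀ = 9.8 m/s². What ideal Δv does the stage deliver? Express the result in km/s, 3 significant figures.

Δv ≈ 5.22 km/s

Stage wet mass = m₀ − payload = 160,200 − 10,000 = 150,200 kg.
Stage dry mass = ε × stage wet mass = 0.099 × 150,200 = 14,869.8 kg.
Burnout mass m_f = stage dry + payload = 14,869.8 + 10,000 = 24,869.8 kg.
v_e = Isp · g₀ = 286 × 9.8 = 2802.8 m/s.
From the ideal rocket equation, Δv = v_e · ln(160,200/24,869.8) = 2802.8 × ln(6.442) = 2802.8 × 1.8628 ≈ 5221 m/s.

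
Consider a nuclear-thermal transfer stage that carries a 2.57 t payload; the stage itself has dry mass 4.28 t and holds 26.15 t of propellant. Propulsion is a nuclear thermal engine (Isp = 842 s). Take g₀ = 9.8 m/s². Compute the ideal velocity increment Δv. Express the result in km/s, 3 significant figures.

v_e = Isp · g₀ = 842 × 9.8 = 8251.6 m/s.
m₀ = payload + dry + propellant = 2.57 + 4.28 + 26.15 = 33 t.
m_f = payload + dry = 2.57 + 4.28 = 6.85 t.
Δv = v_e · ln(m₀/m_f) = 8251.6 × ln(4.818) = 8251.6 × 1.5723 ≈ 12973.7 m/s.

Δv ≈ 13.0 km/s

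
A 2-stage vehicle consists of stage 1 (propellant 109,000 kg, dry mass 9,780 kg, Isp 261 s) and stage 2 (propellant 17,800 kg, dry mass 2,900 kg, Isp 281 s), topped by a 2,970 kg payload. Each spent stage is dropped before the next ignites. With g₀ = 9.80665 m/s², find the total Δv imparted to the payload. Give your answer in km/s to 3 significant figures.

Ignition mass of stage 1 = 109,000+9,780 + 17,800+2,900 + 2,970 = 142,450 kg.
Stage 1: m₀ = 142,450 kg, m_f = 142,450 − 109,000 = 33,450 kg; Δv = 261×9.80665×ln(4.259) = 2559.5×1.4489 ≈ 3709 m/s.
Stage 2: m₀ = 23,670 kg, m_f = 23,670 − 17,800 = 5,870 kg; Δv = 281×9.80665×ln(4.032) = 2755.7×1.3944 ≈ 3842 m/s.
Total Δv = 3709 + 3842 = 7551 m/s.

Δv ≈ 7.55 km/s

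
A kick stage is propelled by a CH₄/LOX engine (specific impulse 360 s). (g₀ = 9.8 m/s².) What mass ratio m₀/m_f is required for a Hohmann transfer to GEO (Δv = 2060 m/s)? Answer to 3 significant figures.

mass ratio ≈ 1.79

v_e = Isp · g₀ = 360 × 9.8 = 3528.0 m/s.
Rocket equation: m₀/m_f = exp(Δv / v_e) = exp(2060 / 3528.0) = exp(0.5839) = 1.7930.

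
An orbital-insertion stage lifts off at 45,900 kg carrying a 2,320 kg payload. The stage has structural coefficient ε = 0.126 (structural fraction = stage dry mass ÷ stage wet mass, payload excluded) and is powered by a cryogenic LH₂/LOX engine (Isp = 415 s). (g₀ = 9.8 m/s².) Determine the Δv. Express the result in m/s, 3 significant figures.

Δv ≈ 7200 m/s

Stage wet mass = m₀ − payload = 45,900 − 2,320 = 43,580 kg.
Stage dry mass = ε × stage wet mass = 0.126 × 43,580 = 5,491.08 kg.
Burnout mass m_f = stage dry + payload = 5,491.08 + 2,320 = 7,811.08 kg.
v_e = Isp · g₀ = 415 × 9.8 = 4067.0 m/s.
By the Tsiolkovsky rocket equation, Δv = v_e · ln(45,900/7,811.08) = 4067.0 × ln(5.876) = 4067.0 × 1.7709 ≈ 7202 m/s.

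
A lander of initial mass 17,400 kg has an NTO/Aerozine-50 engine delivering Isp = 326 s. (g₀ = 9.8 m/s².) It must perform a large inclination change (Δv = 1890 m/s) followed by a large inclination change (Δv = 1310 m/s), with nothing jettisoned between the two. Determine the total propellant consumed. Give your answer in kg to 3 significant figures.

total propellant consumed ≈ 11000 kg

v_e = Isp · g₀ = 326 × 9.8 = 3194.8 m/s.
After the first burn: m = 17400 × exp(−1890/3194.8) = 17400 × 0.55345 = 9,630.03 kg.
After the second burn: m = 9,630.03 × exp(−1310/3194.8) = 9,630.03 × 0.66362 = 6,390.68 kg.
Total propellant = m₀ − m_final = 17400 − 6,390.68 = 11,009.32 kg.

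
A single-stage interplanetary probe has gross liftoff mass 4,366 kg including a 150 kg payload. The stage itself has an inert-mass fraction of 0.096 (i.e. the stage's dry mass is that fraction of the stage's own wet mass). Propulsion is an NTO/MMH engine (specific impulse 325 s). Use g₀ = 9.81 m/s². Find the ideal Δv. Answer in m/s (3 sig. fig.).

Δv ≈ 6580 m/s

Stage wet mass = m₀ − payload = 4,366 − 150 = 4,216 kg.
Stage dry mass = ε × stage wet mass = 0.096 × 4,216 = 404.736 kg.
Burnout mass m_f = stage dry + payload = 404.736 + 150 = 554.736 kg.
v_e = Isp · g₀ = 325 × 9.81 = 3188.2 m/s.
Δv = v_e · ln(4,366/554.736) = 3188.2 × ln(7.87) = 3188.2 × 2.0631 ≈ 6578 m/s.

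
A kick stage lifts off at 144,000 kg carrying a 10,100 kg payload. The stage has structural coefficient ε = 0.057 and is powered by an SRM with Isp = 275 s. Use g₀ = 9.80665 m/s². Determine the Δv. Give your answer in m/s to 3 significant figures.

Stage wet mass = m₀ − payload = 144,000 − 10,100 = 133,900 kg.
Stage dry mass = ε × stage wet mass = 0.057 × 133,900 = 7,632.3 kg.
Burnout mass m_f = stage dry + payload = 7,632.3 + 10,100 = 17,732.3 kg.
v_e = Isp · g₀ = 275 × 9.80665 = 2696.8 m/s.
By the Tsiolkovsky rocket equation, Δv = v_e · ln(144,000/17,732.3) = 2696.8 × ln(8.121) = 2696.8 × 2.0944 ≈ 5648 m/s.

Δv ≈ 5650 m/s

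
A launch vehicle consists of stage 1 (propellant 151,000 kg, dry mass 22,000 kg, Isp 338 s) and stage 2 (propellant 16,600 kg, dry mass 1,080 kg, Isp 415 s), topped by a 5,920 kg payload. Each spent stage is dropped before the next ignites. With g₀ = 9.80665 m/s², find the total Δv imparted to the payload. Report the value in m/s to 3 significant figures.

Ignition mass of stage 1 = 151,000+22,000 + 16,600+1,080 + 5,920 = 196,600 kg.
Stage 1: m₀ = 196,600 kg, m_f = 196,600 − 151,000 = 45,600 kg; Δv = 338×9.80665×ln(4.311) = 3314.6×1.4613 ≈ 4844 m/s.
Stage 2: m₀ = 23,600 kg, m_f = 23,600 − 16,600 = 7,000 kg; Δv = 415×9.80665×ln(3.371) = 4069.8×1.2153 ≈ 4946 m/s.
Total Δv = 4844 + 4946 = 9790 m/s.

Δv ≈ 9790 m/s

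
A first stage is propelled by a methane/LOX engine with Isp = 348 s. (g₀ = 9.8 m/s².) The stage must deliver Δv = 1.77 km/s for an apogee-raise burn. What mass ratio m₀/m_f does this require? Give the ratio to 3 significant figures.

v_e = Isp · g₀ = 348 × 9.8 = 3410.4 m/s.
m₀/m_f = exp(Δv / v_e) = exp(1770 / 3410.4) = exp(0.5190) = 1.6803.

mass ratio ≈ 1.68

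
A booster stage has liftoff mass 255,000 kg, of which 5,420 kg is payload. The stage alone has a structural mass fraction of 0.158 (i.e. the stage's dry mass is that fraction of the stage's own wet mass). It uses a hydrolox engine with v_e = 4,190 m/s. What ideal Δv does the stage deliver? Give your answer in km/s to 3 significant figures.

Stage wet mass = m₀ − payload = 255,000 − 5,420 = 249,580 kg.
Stage dry mass = ε × stage wet mass = 0.158 × 249,580 = 39,433.6 kg.
Burnout mass m_f = stage dry + payload = 39,433.6 + 5,420 = 44,853.6 kg.
From the ideal rocket equation, Δv = v_e · ln(255,000/44,853.6) = 4190.0 × ln(5.685) = 4190.0 × 1.7379 ≈ 7282 m/s.

Δv ≈ 7.28 km/s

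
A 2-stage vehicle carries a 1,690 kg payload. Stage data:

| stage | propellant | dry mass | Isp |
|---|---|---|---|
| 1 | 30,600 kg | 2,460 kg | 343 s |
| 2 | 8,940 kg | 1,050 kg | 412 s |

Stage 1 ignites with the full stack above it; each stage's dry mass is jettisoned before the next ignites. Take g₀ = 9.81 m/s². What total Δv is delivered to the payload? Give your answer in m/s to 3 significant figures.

Ignition mass of stage 1 = 30,600+2,460 + 8,940+1,050 + 1,690 = 44,740 kg.
Stage 1: m₀ = 44,740 kg, m_f = 44,740 − 30,600 = 14,140 kg; Δv = 343×9.81×ln(3.164) = 3364.8×1.1519 ≈ 3876 m/s.
Stage 2: m₀ = 11,680 kg, m_f = 11,680 − 8,940 = 2,740 kg; Δv = 412×9.81×ln(4.263) = 4041.7×1.4499 ≈ 5860 m/s.
Total Δv = 3876 + 5860 = 9736 m/s.

Δv ≈ 9740 m/s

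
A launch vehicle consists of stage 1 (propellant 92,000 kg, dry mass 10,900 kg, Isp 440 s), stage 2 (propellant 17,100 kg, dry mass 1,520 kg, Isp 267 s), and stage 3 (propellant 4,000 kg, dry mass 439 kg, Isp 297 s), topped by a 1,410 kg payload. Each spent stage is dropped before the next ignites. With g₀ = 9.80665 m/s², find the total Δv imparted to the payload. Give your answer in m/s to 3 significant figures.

Ignition mass of stage 1 = 92,000+10,900 + 17,100+1,520 + 4,000+439 + 1,410 = 127,369 kg.
Stage 1: m₀ = 127,369 kg, m_f = 127,369 − 92,000 = 35,369 kg; Δv = 440×9.80665×ln(3.601) = 4314.9×1.2813 ≈ 5529 m/s.
Stage 2: m₀ = 24,469 kg, m_f = 24,469 − 17,100 = 7,369 kg; Δv = 267×9.80665×ln(3.321) = 2618.4×1.2001 ≈ 3142 m/s.
Stage 3: m₀ = 5,849 kg, m_f = 5,849 − 4,000 = 1,849 kg; Δv = 297×9.80665×ln(3.163) = 2912.6×1.1516 ≈ 3354 m/s.
Total Δv = 5529 + 3142 + 3354 = 12025 m/s.

Δv ≈ 12000 m/s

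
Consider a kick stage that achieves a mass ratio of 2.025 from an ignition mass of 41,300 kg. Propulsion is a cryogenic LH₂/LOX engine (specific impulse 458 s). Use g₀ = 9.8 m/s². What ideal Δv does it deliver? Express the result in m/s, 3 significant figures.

v_e = Isp · g₀ = 458 × 9.8 = 4488.4 m/s.
Δv = v_e · ln(2.025) = 4488.4 × 0.7056 ≈ 3166.9 m/s.

Δv ≈ 3170 m/s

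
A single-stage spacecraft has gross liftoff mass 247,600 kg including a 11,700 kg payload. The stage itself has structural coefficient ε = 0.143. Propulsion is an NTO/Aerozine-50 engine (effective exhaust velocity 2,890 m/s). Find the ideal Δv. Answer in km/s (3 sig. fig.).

Stage wet mass = m₀ − payload = 247,600 − 11,700 = 235,900 kg.
Stage dry mass = ε × stage wet mass = 0.143 × 235,900 = 33,733.7 kg.
Burnout mass m_f = stage dry + payload = 33,733.7 + 11,700 = 45,433.7 kg.
Δv = v_e · ln(247,600/45,433.7) = 2890.0 × ln(5.45) = 2890.0 × 1.6956 ≈ 4900 m/s.

Δv ≈ 4.90 km/s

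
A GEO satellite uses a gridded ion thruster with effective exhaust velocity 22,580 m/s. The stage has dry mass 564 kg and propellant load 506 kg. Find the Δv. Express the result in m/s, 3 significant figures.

m₀ = m_dry + m_prop = 564 + 506 = 1,070 kg.
Using Δv = v_e ln(m₀/m_f): Δv = v_e · ln(m₀/m_f) = 22580.0 × ln(1.897) = 22580.0 × 0.6404 ≈ 14459.3 m/s.

Δv ≈ 14500 m/s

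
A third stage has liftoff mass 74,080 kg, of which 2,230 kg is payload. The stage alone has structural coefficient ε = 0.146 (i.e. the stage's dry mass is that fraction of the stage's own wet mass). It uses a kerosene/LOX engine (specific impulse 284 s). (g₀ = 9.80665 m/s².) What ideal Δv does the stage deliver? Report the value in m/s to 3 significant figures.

Δv ≈ 4910 m/s

Stage wet mass = m₀ − payload = 74,080 − 2,230 = 71,850 kg.
Stage dry mass = ε × stage wet mass = 0.146 × 71,850 = 10,490.1 kg.
Burnout mass m_f = stage dry + payload = 10,490.1 + 2,230 = 12,720.1 kg.
v_e = Isp · g₀ = 284 × 9.80665 = 2785.1 m/s.
Δv = v_e · ln(74,080/12,720.1) = 2785.1 × ln(5.824) = 2785.1 × 1.7620 ≈ 4907 m/s.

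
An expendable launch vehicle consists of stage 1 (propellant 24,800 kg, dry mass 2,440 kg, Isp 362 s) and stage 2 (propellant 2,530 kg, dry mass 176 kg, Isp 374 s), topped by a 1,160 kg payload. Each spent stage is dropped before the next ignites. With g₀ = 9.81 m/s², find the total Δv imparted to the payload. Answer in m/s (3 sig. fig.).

Δv ≈ 9570 m/s

Ignition mass of stage 1 = 24,800+2,440 + 2,530+176 + 1,160 = 31,106 kg.
Stage 1: m₀ = 31,106 kg, m_f = 31,106 − 24,800 = 6,306 kg; Δv = 362×9.81×ln(4.933) = 3551.2×1.5959 ≈ 5667 m/s.
Stage 2: m₀ = 3,866 kg, m_f = 3,866 − 2,530 = 1,336 kg; Δv = 374×9.81×ln(2.894) = 3668.9×1.0625 ≈ 3898 m/s.
Total Δv = 5667 + 3898 = 9565 m/s.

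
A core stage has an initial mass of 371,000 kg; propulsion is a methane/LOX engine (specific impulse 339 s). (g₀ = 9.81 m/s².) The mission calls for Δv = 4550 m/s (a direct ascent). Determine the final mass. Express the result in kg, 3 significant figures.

final mass ≈ 94400 kg

v_e = Isp · g₀ = 339 × 9.81 = 3325.6 m/s.
m₀/m_f = exp(Δv / v_e) = exp(4550 / 3325.6) = exp(1.3682) = 3.9282.
m_f = m₀ / 3.9282 = 371,000 / 3.9282 = 94,445.3 kg.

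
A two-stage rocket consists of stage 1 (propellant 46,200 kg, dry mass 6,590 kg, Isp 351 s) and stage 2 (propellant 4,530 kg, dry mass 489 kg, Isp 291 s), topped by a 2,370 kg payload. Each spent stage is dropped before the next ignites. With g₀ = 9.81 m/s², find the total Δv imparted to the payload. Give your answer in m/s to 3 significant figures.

Δv ≈ 7740 m/s

Ignition mass of stage 1 = 46,200+6,590 + 4,530+489 + 2,370 = 60,179 kg.
Stage 1: m₀ = 60,179 kg, m_f = 60,179 − 46,200 = 13,979 kg; Δv = 351×9.81×ln(4.305) = 3443.3×1.4598 ≈ 5026 m/s.
Stage 2: m₀ = 7,389 kg, m_f = 7,389 − 4,530 = 2,859 kg; Δv = 291×9.81×ln(2.584) = 2854.7×0.9495 ≈ 2711 m/s.
Total Δv = 5026 + 2711 = 7737 m/s.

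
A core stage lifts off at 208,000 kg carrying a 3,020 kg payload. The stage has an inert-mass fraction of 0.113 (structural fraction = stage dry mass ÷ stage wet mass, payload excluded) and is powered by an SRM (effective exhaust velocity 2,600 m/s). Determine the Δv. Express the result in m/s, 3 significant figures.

Δv ≈ 5390 m/s

Stage wet mass = m₀ − payload = 208,000 − 3,020 = 204,980 kg.
Stage dry mass = ε × stage wet mass = 0.113 × 204,980 = 23,162.7 kg.
Burnout mass m_f = stage dry + payload = 23,162.7 + 3,020 = 26,182.7 kg.
By the Tsiolkovsky rocket equation, Δv = v_e · ln(208,000/26,182.7) = 2600.0 × ln(7.944) = 2600.0 × 2.0724 ≈ 5388 m/s.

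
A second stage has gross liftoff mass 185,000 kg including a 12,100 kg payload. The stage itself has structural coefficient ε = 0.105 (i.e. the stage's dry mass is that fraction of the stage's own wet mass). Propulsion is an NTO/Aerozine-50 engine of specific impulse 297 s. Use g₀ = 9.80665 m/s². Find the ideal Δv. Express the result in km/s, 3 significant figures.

Stage wet mass = m₀ − payload = 185,000 − 12,100 = 172,900 kg.
Stage dry mass = ε × stage wet mass = 0.105 × 172,900 = 18,154.5 kg.
Burnout mass m_f = stage dry + payload = 18,154.5 + 12,100 = 30,254.5 kg.
v_e = Isp · g₀ = 297 × 9.80665 = 2912.6 m/s.
By the Tsiolkovsky rocket equation, Δv = v_e · ln(185,000/30,254.5) = 2912.6 × ln(6.115) = 2912.6 × 1.8107 ≈ 5274 m/s.

Δv ≈ 5.27 km/s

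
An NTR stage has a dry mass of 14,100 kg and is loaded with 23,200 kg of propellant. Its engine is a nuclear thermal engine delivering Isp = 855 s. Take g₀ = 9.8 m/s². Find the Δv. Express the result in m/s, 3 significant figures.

Δv ≈ 8150 m/s

v_e = Isp · g₀ = 855 × 9.8 = 8379.0 m/s.
m₀ = m_dry + m_prop = 14,100 + 23,200 = 37,300 kg.
Δv = v_e · ln(m₀/m_f) = 8379.0 × ln(2.645) = 8379.0 × 0.9728 ≈ 8151.2 m/s.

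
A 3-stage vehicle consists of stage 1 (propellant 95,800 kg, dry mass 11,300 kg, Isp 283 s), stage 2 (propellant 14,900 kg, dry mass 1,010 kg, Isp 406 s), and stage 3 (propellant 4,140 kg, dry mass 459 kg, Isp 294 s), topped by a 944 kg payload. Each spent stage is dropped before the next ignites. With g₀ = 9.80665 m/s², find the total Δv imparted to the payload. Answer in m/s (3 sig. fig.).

Δv ≈ 12500 m/s

Ignition mass of stage 1 = 95,800+11,300 + 14,900+1,010 + 4,140+459 + 944 = 128,553 kg.
Stage 1: m₀ = 128,553 kg, m_f = 128,553 − 95,800 = 32,753 kg; Δv = 283×9.80665×ln(3.925) = 2775.3×1.3673 ≈ 3795 m/s.
Stage 2: m₀ = 21,453 kg, m_f = 21,453 − 14,900 = 6,553 kg; Δv = 406×9.80665×ln(3.274) = 3981.5×1.1859 ≈ 4722 m/s.
Stage 3: m₀ = 5,543 kg, m_f = 5,543 − 4,140 = 1,403 kg; Δv = 294×9.80665×ln(3.951) = 2883.2×1.3739 ≈ 3961 m/s.
Total Δv = 3795 + 4722 + 3961 = 12478 m/s.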